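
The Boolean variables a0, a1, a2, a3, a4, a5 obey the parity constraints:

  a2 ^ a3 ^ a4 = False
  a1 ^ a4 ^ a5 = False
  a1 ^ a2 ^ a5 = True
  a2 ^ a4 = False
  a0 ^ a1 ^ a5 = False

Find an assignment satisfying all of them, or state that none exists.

Unsatisfiable

Adding constraints 2, 3, 4 mod 2: every variable appears an even number of times on the left, so the left side is 0.
But the right sides sum to 1 (mod 2). 0 ≠ 1 — the system is inconsistent.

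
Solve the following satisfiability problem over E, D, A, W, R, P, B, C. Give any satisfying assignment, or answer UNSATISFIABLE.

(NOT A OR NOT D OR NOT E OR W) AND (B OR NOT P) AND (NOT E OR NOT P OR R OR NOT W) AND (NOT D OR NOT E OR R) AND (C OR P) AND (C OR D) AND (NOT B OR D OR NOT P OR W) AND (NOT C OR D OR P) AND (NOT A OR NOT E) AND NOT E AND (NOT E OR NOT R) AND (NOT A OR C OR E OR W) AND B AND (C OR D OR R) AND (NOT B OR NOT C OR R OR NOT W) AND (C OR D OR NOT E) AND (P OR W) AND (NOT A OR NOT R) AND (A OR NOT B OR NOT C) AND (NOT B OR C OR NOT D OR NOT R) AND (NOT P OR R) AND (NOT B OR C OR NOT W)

Unsatisfiable — no assignment works.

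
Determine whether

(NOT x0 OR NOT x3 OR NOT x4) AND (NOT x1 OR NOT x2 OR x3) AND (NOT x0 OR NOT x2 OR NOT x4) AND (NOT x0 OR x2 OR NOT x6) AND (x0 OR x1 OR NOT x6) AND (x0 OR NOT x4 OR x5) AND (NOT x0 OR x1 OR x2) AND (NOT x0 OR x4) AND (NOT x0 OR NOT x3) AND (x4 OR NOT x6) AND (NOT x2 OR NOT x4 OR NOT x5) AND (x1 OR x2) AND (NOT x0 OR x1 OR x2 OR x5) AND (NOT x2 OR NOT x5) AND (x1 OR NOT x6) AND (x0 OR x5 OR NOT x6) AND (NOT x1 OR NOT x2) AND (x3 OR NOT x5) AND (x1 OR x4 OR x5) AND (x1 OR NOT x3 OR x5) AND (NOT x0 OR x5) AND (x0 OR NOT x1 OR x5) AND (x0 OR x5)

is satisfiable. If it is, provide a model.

Set x0 = False.
  then (x0 OR x5) forces x5 = True.
  then (NOT x2 OR NOT x5) forces x2 = False.
  then (x3 OR NOT x5) forces x3 = True.
  then (x1 OR x2) forces x1 = True.
Set x4 = False.
  then (x4 OR NOT x6) forces x6 = False.
All clauses satisfied.

x0 = False, x1 = True, x2 = False, x3 = True, x4 = False, x5 = True, x6 = False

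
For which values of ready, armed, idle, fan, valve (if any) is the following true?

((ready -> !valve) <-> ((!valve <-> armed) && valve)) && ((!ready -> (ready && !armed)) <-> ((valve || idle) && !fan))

ready=F; armed=F; idle=F; fan=T; valve=T

  (ready -> !valve) <-> ((!valve <-> armed) && valve) = True
    ready -> !valve = True
      !valve = False
    (!valve <-> armed) && valve = True
      !valve <-> armed = True
        !valve = False
  (!ready -> (ready && !armed)) <-> ((valve || idle) && !fan) = True
    !ready -> (ready && !armed) = False
      !ready = True
      ready && !armed = False
        !armed = True
    (valve || idle) && !fan = False
      valve || idle = True
      !fan = False
Both conjuncts True, so the formula holds.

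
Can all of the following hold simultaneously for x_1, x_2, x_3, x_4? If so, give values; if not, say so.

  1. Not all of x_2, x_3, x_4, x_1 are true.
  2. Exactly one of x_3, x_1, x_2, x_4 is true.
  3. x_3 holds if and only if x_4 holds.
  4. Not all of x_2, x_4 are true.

x_1=T; x_2=F; x_3=F; x_4=F

  (1) {x_2, x_3, x_4, x_1}: 1/4 true — not all ✓
  (2) {x_3, x_1, x_2, x_4}: 1 true — exactly one ✓
  (3) x_3=F, x_4=F — same ✓
  (4) {x_2, x_4}: 0/2 true — not all ✓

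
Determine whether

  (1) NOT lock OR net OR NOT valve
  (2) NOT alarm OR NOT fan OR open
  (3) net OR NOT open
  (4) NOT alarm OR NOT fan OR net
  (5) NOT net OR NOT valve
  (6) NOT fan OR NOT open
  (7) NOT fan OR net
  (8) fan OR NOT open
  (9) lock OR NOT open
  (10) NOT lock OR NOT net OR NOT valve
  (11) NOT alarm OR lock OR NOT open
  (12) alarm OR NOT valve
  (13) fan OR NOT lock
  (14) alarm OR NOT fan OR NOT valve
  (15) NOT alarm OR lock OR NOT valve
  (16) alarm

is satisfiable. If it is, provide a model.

fan = False, net = True, valve = False, alarm = True, open = False, lock = False

Unit clause (alarm) forces alarm = True.
Try fan = True:
  (NOT alarm OR NOT fan OR open) forces open = True.
  clause (NOT fan OR NOT open) is falsified — backtrack.
So fan = False.
  then (fan OR NOT open) forces open = False.
  then (fan OR NOT lock) forces lock = False.
  then (NOT alarm OR lock OR NOT valve) forces valve = False.
Set net = True.
All clauses satisfied.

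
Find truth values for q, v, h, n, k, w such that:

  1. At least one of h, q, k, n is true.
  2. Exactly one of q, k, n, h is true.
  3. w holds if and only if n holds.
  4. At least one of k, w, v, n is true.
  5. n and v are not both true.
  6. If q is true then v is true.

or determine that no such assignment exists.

q: True; v: True; h: False; n: False; k: False; w: False

  (1) {h, q, k, n}: 1 true — at least one ✓
  (2) {q, k, n, h}: 1 true — exactly one ✓
  (3) w=F, n=F — same ✓
  (4) {k, w, v, n}: 1 true — at least one ✓
  (5) n=F, v=T — not both ✓
  (6) q=T ⇒ v: T ✓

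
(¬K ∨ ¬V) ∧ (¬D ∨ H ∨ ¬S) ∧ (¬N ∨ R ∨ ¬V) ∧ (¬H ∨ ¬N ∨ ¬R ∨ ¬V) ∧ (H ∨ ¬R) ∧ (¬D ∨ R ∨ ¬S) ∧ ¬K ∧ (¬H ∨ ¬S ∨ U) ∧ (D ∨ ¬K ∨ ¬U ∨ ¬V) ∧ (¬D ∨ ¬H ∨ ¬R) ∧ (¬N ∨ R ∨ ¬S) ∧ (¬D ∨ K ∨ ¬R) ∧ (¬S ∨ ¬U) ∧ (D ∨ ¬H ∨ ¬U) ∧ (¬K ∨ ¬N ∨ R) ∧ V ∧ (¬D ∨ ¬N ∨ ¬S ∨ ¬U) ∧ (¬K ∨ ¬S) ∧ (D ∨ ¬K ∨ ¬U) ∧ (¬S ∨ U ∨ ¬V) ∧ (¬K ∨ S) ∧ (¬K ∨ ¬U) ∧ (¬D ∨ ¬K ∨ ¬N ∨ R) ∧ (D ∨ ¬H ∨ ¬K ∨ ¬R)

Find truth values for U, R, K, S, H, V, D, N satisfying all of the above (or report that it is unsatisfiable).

U=F, R=F, K=F, S=F, H=T, V=T, D=F, N=F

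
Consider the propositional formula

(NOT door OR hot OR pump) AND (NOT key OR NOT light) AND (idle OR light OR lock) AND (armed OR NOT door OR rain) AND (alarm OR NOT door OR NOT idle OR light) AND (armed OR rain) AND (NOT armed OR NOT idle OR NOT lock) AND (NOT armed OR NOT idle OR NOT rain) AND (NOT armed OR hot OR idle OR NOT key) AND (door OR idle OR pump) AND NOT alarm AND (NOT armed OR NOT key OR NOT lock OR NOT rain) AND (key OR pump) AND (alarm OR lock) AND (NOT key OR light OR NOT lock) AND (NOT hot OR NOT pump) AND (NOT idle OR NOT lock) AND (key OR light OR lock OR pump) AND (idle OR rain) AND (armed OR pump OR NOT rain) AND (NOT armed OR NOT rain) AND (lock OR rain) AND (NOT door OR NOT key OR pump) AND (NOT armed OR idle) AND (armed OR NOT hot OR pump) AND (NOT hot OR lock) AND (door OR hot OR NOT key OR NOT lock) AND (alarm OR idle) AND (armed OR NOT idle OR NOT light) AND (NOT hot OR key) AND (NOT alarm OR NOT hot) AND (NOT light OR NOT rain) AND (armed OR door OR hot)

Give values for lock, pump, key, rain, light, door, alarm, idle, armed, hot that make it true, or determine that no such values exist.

Unsatisfiable

Case alarm = True:
  Clause (NOT alarm) is falsified — contradiction.
Case alarm = False:
  (alarm OR lock) forces lock = True.
  (NOT idle OR NOT lock) forces idle = False.
  Clause (alarm OR idle) is falsified — contradiction.
Both cases fail, so the formula is unsatisfiable.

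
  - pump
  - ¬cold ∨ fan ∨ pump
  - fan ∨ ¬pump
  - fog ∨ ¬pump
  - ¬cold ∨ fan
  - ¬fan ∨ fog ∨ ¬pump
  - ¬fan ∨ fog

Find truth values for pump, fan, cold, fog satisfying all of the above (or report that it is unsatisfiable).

pump = True; fan = True; cold = True; fog = True

Unit clause (pump) forces pump = True.
In (fan ∨ ¬pump) only fan is left, so fan = True.
In (fog ∨ ¬pump) only fog is left, so fog = True.
Set cold = True.
Check each clause:
  (pump): pump holds.
  (¬cold ∨ fan ∨ pump): fan holds.
  (fan ∨ ¬pump): fan holds.
  (fog ∨ ¬pump): fog holds.
  (¬cold ∨ fan): fan holds.
  (¬fan ∨ fog ∨ ¬pump): fog holds.
  (¬fan ∨ fog): fog holds.
All clauses satisfied.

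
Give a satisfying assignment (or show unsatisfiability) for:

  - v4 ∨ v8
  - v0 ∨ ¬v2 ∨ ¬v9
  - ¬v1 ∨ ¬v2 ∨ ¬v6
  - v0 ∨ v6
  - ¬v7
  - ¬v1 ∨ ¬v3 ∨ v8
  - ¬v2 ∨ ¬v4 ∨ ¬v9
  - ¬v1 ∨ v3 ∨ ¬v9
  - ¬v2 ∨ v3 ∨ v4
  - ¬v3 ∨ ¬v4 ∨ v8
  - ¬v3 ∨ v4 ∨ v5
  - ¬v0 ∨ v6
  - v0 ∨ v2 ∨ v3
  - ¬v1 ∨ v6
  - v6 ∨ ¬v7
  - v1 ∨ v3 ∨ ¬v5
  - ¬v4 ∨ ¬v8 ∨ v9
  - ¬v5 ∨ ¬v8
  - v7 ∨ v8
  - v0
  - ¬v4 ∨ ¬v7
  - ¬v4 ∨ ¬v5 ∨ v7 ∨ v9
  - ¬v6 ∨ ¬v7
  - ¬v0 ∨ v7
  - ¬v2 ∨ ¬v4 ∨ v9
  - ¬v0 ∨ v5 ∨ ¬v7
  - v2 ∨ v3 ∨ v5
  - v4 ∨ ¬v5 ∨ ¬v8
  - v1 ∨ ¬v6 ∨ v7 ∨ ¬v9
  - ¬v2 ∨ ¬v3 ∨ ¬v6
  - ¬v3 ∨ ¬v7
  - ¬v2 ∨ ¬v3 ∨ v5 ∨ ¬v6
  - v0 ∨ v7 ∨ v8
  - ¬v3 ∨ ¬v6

Case v0 = True:
  (¬v7) forces v7 = False.
  Clause (¬v0 ∨ v7) is falsified — contradiction.
Case v0 = False:
  Clause (v0) is falsified — contradiction.
Both cases fail, so the formula is unsatisfiable.

Unsatisfiable — no assignment works.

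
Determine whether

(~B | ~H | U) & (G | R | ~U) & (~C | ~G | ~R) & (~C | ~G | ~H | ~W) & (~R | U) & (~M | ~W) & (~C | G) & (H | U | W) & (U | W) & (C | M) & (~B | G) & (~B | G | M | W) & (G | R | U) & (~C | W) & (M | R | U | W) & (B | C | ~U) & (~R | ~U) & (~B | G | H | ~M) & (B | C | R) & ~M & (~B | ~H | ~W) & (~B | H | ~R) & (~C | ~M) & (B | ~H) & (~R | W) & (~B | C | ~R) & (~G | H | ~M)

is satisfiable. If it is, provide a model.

B = False, C = True, M = False, G = True, W = True, H = False, U = True, R = False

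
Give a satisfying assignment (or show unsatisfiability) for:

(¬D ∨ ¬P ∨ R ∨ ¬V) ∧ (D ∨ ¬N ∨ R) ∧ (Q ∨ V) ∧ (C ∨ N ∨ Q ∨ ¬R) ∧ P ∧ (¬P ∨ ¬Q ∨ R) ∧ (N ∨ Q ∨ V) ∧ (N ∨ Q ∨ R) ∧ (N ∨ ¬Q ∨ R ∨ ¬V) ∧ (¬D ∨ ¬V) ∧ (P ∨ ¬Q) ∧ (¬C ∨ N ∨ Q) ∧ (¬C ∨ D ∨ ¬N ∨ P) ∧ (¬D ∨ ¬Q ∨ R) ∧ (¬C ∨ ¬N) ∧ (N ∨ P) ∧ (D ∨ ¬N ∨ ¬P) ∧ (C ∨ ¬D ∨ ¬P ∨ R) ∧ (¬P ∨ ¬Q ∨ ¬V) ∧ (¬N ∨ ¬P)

V = False, D = False, N = False, Q = True, R = True, P = True, C = False

Unit clause (P) forces P = True.
In (¬N ∨ ¬P) only ¬N is left, so N = False.
Set V = False.
  then (Q ∨ V) forces Q = True.
  then (¬P ∨ ¬Q ∨ R) forces R = True.
Set D = False.
Set C = False.
All clauses satisfied.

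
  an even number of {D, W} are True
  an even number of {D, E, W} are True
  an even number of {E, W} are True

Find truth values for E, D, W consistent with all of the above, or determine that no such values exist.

E = False, D = False, W = False

{D, W}: 0 true → even ✓
{D, E, W}: 0 true → even ✓
{E, W}: 0 true → even ✓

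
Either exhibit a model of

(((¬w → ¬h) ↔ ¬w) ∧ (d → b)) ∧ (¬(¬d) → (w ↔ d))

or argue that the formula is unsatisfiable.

d = False, b = False, h = False, w = False

  ((¬w → ¬h) ↔ ¬w) ∧ (d → b) = True
    (¬w → ¬h) ↔ ¬w = True
      ¬w → ¬h = True
        ¬w = True
        ¬h = True
      ¬w = True
    d → b = True
  ¬(¬d) → (w ↔ d) = True
    ¬(¬d) = False
      ¬d = True
    w ↔ d = True
Both conjuncts True, so the formula holds.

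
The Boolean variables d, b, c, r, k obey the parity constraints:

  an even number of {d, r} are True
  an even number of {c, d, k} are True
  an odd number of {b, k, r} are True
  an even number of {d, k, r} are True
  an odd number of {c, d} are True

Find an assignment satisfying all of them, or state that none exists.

Unsatisfiable — no assignment works.

Adding constraints 1, 2, 4, 5 mod 2: every variable appears an even number of times on the left, so the left side is 0.
But the right sides sum to 1 (mod 2). 0 ≠ 1 — the system is inconsistent.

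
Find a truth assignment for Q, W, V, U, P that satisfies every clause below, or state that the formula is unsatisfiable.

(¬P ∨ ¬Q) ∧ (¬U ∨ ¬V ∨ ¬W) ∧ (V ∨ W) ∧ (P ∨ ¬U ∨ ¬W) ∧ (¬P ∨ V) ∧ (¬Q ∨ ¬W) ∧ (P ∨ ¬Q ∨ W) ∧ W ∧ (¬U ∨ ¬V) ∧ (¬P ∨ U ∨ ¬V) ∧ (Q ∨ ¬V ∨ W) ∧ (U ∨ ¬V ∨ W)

Q: False, W: True, V: False, U: False, P: False

Unit clause (W) forces W = True.
In (¬Q ∨ ¬W) only ¬Q is left, so Q = False.
Set V = False.
  then (¬P ∨ V) forces P = False.
  then (P ∨ ¬U ∨ ¬W) forces U = False.
All clauses satisfied.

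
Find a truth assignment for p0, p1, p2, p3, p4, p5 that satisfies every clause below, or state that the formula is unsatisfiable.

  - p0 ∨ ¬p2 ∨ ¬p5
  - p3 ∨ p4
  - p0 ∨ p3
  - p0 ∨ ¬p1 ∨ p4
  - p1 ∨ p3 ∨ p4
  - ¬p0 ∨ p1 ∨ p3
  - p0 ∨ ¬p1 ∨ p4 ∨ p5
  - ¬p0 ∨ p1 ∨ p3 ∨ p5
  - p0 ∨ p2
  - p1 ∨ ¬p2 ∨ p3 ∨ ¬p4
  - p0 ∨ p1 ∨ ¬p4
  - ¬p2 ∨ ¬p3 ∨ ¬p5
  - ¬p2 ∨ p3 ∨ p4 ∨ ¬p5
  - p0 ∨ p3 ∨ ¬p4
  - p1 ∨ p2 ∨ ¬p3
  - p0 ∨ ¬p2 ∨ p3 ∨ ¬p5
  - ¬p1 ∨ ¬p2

Set p0 = True.
Set p1 = False.
  then (¬p0 ∨ p1 ∨ p3) forces p3 = True.
  then (p1 ∨ p2 ∨ ¬p3) forces p2 = True.
  then (¬p2 ∨ ¬p3 ∨ ¬p5) forces p5 = False.
Set p4 = True.
All clauses satisfied.

p0 = True, p1 = False, p2 = True, p3 = True, p4 = True, p5 = False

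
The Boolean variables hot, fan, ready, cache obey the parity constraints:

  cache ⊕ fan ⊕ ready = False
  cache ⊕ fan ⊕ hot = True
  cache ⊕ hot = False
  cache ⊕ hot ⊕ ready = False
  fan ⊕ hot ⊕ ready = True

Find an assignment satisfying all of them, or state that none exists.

Unsatisfiable — no assignment works.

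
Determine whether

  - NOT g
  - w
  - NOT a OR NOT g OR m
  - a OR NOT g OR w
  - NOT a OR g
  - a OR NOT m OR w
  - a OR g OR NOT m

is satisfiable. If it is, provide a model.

w=T; m=F; a=F; g=F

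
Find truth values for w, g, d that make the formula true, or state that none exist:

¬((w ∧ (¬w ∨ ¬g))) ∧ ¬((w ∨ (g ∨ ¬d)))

w: False; g: False; d: True

  ¬((w ∧ (¬w ∨ ¬g))) = True
    w ∧ (¬w ∨ ¬g) = False
      ¬w ∨ ¬g = True
        ¬w = True
        ¬g = True
  ¬((w ∨ (g ∨ ¬d))) = True
    w ∨ (g ∨ ¬d) = False
      g ∨ ¬d = False
        ¬d = False
Both conjuncts True, so the formula holds.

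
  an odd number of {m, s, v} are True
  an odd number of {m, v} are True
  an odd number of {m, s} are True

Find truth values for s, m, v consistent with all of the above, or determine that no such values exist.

s: False, m: True, v: False

{m, s, v}: 1 true → odd ✓
{m, v}: 1 true → odd ✓
{m, s}: 1 true → odd ✓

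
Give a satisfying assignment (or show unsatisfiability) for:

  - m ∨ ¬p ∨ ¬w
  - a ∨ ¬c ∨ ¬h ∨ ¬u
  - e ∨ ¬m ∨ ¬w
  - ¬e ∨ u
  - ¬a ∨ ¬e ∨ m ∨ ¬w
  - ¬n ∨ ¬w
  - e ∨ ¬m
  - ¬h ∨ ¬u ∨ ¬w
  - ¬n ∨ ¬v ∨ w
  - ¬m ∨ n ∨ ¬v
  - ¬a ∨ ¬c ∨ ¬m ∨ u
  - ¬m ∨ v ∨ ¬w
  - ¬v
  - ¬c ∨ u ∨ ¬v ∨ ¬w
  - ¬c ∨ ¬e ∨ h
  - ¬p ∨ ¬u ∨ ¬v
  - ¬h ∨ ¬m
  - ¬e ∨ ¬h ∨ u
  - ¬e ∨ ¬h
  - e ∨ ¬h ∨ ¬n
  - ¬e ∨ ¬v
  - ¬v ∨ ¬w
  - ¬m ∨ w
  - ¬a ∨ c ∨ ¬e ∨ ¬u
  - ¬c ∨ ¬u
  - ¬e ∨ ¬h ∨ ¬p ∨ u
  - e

w: False, e: True, p: False, u: True, v: False, c: False, a: False, m: False, n: True, h: False

Unit clause (¬v) forces v = False.
Unit clause (e) forces e = True.
In (¬e ∨ u) only u is left, so u = True.
In (¬e ∨ ¬h) only ¬h is left, so h = False.
In (¬c ∨ ¬u) only ¬c is left, so c = False.
In (¬a ∨ c ∨ ¬e ∨ ¬u) only ¬a is left, so a = False.
Set w = False.
  then (¬m ∨ w) forces m = False.
Set p = False.
Set n = True.
All clauses satisfied.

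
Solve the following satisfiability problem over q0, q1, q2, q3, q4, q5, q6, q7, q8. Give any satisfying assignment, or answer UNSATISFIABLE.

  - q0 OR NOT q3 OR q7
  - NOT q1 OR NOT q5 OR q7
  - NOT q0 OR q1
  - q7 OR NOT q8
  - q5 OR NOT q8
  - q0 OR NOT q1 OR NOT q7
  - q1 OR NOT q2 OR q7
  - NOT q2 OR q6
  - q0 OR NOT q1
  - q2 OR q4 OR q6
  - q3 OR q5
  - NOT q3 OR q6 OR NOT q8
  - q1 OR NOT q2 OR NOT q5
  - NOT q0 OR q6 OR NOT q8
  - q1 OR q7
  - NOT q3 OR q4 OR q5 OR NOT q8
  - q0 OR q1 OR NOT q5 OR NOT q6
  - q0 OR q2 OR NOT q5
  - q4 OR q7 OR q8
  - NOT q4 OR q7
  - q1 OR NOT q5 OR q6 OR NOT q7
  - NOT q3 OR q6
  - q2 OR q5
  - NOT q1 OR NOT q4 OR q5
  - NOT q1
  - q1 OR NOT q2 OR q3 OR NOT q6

Unit clause (NOT q1) forces q1 = False.
In (NOT q0 OR q1) only NOT q0 is left, so q0 = False.
In (q1 OR q7) only q7 is left, so q7 = True.
Try q2 = False:
  (q0 OR q2 OR NOT q5) forces q5 = False.
  clause (q2 OR q5) is falsified — backtrack.
So q2 = True.
  then (NOT q2 OR q6) forces q6 = True.
  then (q1 OR NOT q2 OR NOT q5) forces q5 = False.
  then (q1 OR NOT q2 OR q3 OR NOT q6) forces q3 = True.
  then (q5 OR NOT q8) forces q8 = False.
Set q4 = False.
All clauses satisfied.

q0: False, q1: False, q2: True, q3: True, q4: False, q5: False, q6: True, q7: True, q8: False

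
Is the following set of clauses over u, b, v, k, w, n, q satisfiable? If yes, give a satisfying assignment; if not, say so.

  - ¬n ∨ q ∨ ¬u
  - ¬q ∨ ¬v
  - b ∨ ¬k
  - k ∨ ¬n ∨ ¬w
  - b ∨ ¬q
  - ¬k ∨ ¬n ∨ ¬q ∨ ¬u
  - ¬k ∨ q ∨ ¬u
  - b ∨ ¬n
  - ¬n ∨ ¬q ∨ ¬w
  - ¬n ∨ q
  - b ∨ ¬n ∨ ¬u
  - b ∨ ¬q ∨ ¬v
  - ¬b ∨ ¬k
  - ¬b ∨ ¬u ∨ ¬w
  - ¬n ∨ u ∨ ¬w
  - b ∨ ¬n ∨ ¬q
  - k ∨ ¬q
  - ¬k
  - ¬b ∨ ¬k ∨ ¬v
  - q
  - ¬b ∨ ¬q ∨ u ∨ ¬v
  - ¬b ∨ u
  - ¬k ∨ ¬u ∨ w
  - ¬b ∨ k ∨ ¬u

UNSATISFIABLE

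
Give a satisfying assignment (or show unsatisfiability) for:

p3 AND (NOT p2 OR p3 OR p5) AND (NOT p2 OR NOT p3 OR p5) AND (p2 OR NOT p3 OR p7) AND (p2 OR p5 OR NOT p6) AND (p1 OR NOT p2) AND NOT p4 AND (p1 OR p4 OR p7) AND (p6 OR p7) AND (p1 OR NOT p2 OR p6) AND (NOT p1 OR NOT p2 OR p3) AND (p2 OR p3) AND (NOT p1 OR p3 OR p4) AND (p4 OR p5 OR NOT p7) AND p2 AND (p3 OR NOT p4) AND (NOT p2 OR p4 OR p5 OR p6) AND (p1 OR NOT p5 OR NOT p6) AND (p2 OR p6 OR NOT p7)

p1=T, p2=T, p3=T, p4=F, p5=T, p6=T, p7=F

Unit clause (p3) forces p3 = True.
Unit clause (NOT p4) forces p4 = False.
Unit clause (p2) forces p2 = True.
In (NOT p2 OR NOT p3 OR p5) only p5 is left, so p5 = True.
In (p1 OR NOT p2) only p1 is left, so p1 = True.
Set p6 = True.
Set p7 = False.
All clauses satisfied.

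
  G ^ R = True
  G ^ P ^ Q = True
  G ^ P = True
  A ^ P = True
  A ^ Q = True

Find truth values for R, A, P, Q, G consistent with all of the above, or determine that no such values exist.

R = False, A = True, P = False, Q = False, G = True

G ^ R = T ^ F = True ✓
G ^ P ^ Q = T ^ F ^ F = True ✓
G ^ P = T ^ F = True ✓
A ^ P = T ^ F = True ✓
A ^ Q = T ^ F = True ✓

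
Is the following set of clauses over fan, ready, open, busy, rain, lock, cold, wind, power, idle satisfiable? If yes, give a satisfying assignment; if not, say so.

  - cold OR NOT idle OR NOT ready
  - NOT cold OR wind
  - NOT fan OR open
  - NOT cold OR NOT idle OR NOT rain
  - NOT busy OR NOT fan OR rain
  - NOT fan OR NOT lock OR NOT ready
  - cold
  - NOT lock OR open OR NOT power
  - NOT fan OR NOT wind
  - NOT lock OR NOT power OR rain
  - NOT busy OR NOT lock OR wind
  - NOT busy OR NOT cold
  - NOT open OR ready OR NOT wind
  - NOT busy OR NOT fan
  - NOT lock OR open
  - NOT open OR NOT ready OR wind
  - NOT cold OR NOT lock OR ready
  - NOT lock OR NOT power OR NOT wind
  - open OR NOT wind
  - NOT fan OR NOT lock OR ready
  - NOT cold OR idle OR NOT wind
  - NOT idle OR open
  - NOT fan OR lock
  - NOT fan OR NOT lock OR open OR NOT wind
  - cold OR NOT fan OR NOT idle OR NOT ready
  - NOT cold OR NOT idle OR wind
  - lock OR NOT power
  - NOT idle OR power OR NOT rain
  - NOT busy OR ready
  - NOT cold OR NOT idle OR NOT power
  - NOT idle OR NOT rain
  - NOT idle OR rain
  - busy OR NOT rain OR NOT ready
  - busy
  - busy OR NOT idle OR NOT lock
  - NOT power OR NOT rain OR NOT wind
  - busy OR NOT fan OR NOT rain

Case busy = True:
  (cold) forces cold = True.
  Clause (NOT busy OR NOT cold) is falsified — contradiction.
Case busy = False:
  Clause (busy) is falsified — contradiction.
Both cases fail, so the formula is unsatisfiable.

The formula is unsatisfiable.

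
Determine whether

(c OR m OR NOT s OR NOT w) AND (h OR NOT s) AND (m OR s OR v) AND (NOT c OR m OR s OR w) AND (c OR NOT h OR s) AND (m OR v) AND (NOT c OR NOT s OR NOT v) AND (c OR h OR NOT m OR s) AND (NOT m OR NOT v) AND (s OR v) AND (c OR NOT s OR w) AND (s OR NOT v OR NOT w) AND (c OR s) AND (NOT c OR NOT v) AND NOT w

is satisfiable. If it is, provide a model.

c: True, m: True, w: False, h: True, s: True, v: False

Unit clause (NOT w) forces w = False.
Try c = False:
  (c OR NOT s OR w) forces s = False.
  clause (c OR s) is falsified — backtrack.
So c = True.
  then (NOT c OR NOT v) forces v = False.
  then (m OR v) forces m = True.
  then (s OR v) forces s = True.
  then (h OR NOT s) forces h = True.
All clauses satisfied.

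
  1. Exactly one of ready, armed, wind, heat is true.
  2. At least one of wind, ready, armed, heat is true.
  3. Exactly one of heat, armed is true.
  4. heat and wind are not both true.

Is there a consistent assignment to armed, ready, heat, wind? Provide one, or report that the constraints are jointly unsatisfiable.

armed = False; ready = False; heat = True; wind = False

  (1) {ready, armed, wind, heat}: 1 true — exactly one ✓
  (2) {wind, ready, armed, heat}: 1 true — at least one ✓
  (3) {heat, armed}: 1 true — exactly one ✓
  (4) heat=T, wind=F — not both ✓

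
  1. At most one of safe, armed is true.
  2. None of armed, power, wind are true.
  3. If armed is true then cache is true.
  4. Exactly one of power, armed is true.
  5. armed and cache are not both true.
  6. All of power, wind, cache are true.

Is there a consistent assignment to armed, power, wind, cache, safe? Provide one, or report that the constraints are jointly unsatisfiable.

Case power = True:
  Constraint (2) is violated (power=T) — contradiction.
Case power = False:
  Constraint (6) is violated (power=F) — contradiction.
Both cases fail — unsatisfiable.

Unsatisfiable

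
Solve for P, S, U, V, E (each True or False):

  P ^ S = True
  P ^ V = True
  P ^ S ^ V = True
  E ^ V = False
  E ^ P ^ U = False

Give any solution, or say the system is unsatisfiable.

P = True; S = False; U = True; V = False; E = False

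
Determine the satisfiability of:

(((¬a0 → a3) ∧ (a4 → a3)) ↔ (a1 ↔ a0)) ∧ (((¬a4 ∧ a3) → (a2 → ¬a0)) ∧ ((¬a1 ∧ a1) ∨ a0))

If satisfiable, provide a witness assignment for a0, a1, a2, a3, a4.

a0=T; a1=T; a2=F; a3=T; a4=T

  ((¬a0 → a3) ∧ (a4 → a3)) ↔ (a1 ↔ a0) = True
    (¬a0 → a3) ∧ (a4 → a3) = True
      ¬a0 → a3 = True
        ¬a0 = False
      a4 → a3 = True
    a1 ↔ a0 = True
  ((¬a4 ∧ a3) → (a2 → ¬a0)) ∧ ((¬a1 ∧ a1) ∨ a0) = True
    (¬a4 ∧ a3) → (a2 → ¬a0) = True
      ¬a4 ∧ a3 = False
        ¬a4 = False
      a2 → ¬a0 = True
        ¬a0 = False
    (¬a1 ∧ a1) ∨ a0 = True
      ¬a1 ∧ a1 = False
        ¬a1 = False
Both conjuncts True, so the formula holds.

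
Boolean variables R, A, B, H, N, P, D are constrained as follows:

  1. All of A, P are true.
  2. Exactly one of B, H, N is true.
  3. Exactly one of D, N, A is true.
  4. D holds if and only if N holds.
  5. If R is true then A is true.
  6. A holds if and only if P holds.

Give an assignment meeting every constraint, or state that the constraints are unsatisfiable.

R: True, A: True, B: True, H: False, N: False, P: True, D: False

  (1) {A, P}: all 2 true ✓
  (2) {B, H, N}: 1 true — exactly one ✓
  (3) {D, N, A}: 1 true — exactly one ✓
  (4) D=F, N=F — same ✓
  (5) R=T ⇒ A: T ✓
  (6) A=T, P=T — same ✓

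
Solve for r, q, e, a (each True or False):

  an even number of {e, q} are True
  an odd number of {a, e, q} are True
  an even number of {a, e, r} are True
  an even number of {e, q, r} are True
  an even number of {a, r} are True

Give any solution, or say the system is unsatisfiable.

Adding constraints 2, 4, 5 mod 2: every variable appears an even number of times on the left, so the left side is 0.
But the right sides sum to 1 (mod 2). 0 ≠ 1 — the system is inconsistent.

The formula is unsatisfiable.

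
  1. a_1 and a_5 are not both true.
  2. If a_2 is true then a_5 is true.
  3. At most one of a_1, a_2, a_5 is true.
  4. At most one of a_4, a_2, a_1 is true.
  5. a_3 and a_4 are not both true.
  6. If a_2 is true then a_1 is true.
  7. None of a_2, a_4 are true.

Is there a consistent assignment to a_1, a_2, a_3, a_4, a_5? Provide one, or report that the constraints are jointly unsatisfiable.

a_1 = False; a_2 = False; a_3 = False; a_4 = False; a_5 = True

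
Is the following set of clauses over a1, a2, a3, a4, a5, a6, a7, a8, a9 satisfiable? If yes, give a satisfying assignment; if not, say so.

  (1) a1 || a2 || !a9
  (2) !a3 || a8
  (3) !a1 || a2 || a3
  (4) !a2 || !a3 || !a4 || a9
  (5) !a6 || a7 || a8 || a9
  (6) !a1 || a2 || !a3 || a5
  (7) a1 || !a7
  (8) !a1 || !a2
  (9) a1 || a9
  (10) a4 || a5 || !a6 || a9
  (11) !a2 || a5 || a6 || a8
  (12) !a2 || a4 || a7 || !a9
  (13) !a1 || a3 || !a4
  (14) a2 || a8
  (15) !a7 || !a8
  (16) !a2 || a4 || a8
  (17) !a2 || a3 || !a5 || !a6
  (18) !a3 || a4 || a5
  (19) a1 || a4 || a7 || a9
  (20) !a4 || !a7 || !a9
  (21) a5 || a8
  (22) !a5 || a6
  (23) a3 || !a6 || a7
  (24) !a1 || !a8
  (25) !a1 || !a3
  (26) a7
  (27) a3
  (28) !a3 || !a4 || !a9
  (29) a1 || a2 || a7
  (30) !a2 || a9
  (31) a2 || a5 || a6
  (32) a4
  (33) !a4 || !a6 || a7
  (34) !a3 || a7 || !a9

UNSATISFIABLE

Case a3 = True:
  (!a3 || a8) forces a8 = True.
  (!a7 || !a8) forces a7 = False.
  Clause (a7) is falsified — contradiction.
Case a3 = False:
  Clause (a3) is falsified — contradiction.
Both cases fail, so the formula is unsatisfiable.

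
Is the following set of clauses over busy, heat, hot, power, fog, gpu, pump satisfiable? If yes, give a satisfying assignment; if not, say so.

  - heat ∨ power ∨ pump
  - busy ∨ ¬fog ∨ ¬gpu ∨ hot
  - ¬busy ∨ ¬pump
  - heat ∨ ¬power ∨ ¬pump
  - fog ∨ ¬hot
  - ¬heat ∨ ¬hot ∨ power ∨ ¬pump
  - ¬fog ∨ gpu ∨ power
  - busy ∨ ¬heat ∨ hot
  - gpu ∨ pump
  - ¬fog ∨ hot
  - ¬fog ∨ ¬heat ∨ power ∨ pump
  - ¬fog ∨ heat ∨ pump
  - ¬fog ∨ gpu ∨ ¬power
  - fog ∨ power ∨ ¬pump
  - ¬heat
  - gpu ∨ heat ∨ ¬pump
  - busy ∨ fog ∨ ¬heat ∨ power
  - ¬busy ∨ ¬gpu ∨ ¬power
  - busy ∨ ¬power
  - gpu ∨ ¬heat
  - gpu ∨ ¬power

Unit clause (¬heat) forces heat = False.
Try busy = True:
  (¬busy ∨ ¬pump) forces pump = False.
  (heat ∨ power ∨ pump) forces power = True.
  (gpu ∨ pump) forces gpu = True.
  clause (¬busy ∨ ¬gpu ∨ ¬power) is falsified — backtrack.
So busy = False.
  then (busy ∨ ¬power) forces power = False.
  then (heat ∨ power ∨ pump) forces pump = True.
  then (fog ∨ power ∨ ¬pump) forces fog = True.
  then (gpu ∨ heat ∨ ¬pump) forces gpu = True.
  then (busy ∨ ¬fog ∨ ¬gpu ∨ hot) forces hot = True.
All clauses satisfied.

busy = False; heat = False; hot = True; power = False; fog = True; gpu = True; pump = True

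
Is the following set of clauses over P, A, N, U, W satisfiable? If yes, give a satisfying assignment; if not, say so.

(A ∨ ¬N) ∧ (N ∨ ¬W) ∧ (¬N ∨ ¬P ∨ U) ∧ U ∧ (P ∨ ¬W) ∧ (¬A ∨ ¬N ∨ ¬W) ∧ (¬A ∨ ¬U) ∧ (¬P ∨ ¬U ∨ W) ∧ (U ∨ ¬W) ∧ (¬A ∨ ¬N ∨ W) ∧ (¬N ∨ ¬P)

P=F, A=F, N=F, U=T, W=F

Unit clause (U) forces U = True.
In (¬A ∨ ¬U) only ¬A is left, so A = False.
In (A ∨ ¬N) only ¬N is left, so N = False.
In (N ∨ ¬W) only ¬W is left, so W = False.
In (¬P ∨ ¬U ∨ W) only ¬P is left, so P = False.
All clauses satisfied.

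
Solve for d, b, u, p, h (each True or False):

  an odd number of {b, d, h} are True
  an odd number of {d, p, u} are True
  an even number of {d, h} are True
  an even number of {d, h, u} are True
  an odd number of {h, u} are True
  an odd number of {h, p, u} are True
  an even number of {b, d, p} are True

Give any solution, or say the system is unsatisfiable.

d = True, b = True, u = False, p = False, h = True

{b, d, h}: 3 true → odd ✓
{d, p, u}: 1 true → odd ✓
{d, h}: 2 true → even ✓
{d, h, u}: 2 true → even ✓
{h, u}: 1 true → odd ✓
{h, p, u}: 1 true → odd ✓
{b, d, p}: 2 true → even ✓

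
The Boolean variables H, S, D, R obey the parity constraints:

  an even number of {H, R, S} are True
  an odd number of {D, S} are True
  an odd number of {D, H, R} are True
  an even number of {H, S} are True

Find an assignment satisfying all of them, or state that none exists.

H = False, S = False, D = True, R = False

{H, R, S}: 0 true → even ✓
{D, S}: 1 true → odd ✓
{D, H, R}: 1 true → odd ✓
{H, S}: 0 true → even ✓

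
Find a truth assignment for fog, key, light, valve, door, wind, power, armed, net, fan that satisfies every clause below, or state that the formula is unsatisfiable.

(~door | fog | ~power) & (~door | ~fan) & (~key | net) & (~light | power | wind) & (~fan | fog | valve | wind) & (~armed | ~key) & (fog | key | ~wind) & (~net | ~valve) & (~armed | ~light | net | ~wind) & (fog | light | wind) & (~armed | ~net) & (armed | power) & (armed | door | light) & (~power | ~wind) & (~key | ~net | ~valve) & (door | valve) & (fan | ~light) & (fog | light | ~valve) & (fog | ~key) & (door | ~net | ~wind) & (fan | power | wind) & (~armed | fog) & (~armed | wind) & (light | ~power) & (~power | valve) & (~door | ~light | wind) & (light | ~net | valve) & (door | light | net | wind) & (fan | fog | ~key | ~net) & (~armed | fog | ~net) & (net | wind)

Set fog = True.
Set key = False.
Set light = False.
  then (light | ~power) forces power = False.
  then (armed | power) forces armed = True.
  then (~armed | wind) forces wind = True.
  then (~armed | ~net) forces net = False.
Set valve = True.
Set door = False.
Set fan = False.
All clauses satisfied.

fog = True; key = False; light = False; valve = True; door = False; wind = True; power = False; armed = True; net = False; fan = False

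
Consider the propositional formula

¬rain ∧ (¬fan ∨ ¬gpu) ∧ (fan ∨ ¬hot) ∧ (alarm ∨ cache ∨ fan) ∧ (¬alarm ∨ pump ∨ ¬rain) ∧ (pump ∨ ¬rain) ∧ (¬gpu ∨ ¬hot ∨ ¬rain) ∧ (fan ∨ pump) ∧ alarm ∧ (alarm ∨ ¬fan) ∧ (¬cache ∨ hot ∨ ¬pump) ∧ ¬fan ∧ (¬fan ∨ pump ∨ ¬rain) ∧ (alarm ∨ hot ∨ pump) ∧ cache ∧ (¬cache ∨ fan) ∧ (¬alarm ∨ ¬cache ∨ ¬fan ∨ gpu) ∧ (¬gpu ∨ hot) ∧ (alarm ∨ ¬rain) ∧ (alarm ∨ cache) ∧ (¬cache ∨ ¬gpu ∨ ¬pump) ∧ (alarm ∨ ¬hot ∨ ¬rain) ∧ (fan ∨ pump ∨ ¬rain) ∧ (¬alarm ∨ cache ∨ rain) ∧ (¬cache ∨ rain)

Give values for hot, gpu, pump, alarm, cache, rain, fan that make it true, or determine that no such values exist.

Case cache = True:
  (¬rain) forces rain = False.
  Clause (¬cache ∨ rain) is falsified — contradiction.
Case cache = False:
  Clause (cache) is falsified — contradiction.
Both cases fail, so the formula is unsatisfiable.

Unsatisfiable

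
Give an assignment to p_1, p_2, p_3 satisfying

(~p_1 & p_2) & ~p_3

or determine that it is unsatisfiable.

p_1 = False, p_2 = True, p_3 = False

  ~p_1 & p_2 = True
    ~p_1 = True
  ~p_3 = True
Both conjuncts True, so the formula holds.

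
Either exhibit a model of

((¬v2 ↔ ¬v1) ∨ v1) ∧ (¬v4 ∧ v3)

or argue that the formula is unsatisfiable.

v1: True, v2: True, v3: True, v4: False

  (¬v2 ↔ ¬v1) ∨ v1 = True
    ¬v2 ↔ ¬v1 = True
      ¬v2 = False
      ¬v1 = False
  ¬v4 ∧ v3 = True
    ¬v4 = True
Both conjuncts True, so the formula holds.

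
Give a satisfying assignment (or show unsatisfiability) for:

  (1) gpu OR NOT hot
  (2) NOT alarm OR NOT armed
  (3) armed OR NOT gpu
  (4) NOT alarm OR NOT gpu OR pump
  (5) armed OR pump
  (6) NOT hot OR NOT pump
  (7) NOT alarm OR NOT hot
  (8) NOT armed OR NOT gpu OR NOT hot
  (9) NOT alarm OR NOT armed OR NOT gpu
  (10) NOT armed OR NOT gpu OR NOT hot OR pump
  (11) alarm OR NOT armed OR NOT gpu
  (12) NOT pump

hot: False, alarm: False, armed: True, pump: False, gpu: False

Unit clause (NOT pump) forces pump = False.
In (armed OR pump) only armed is left, so armed = True.
In (NOT alarm OR NOT armed) only NOT alarm is left, so alarm = False.
In (alarm OR NOT armed OR NOT gpu) only NOT gpu is left, so gpu = False.
In (gpu OR NOT hot) only NOT hot is left, so hot = False.
All clauses satisfied.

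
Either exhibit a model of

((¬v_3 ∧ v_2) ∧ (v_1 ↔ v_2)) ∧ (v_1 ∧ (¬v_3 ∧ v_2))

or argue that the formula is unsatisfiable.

v_1: True; v_2: True; v_3: False

  (¬v_3 ∧ v_2) ∧ (v_1 ↔ v_2) = True
    ¬v_3 ∧ v_2 = True
      ¬v_3 = True
    v_1 ↔ v_2 = True
  v_1 ∧ (¬v_3 ∧ v_2) = True
    ¬v_3 ∧ v_2 = True
      ¬v_3 = True
Both conjuncts True, so the formula holds.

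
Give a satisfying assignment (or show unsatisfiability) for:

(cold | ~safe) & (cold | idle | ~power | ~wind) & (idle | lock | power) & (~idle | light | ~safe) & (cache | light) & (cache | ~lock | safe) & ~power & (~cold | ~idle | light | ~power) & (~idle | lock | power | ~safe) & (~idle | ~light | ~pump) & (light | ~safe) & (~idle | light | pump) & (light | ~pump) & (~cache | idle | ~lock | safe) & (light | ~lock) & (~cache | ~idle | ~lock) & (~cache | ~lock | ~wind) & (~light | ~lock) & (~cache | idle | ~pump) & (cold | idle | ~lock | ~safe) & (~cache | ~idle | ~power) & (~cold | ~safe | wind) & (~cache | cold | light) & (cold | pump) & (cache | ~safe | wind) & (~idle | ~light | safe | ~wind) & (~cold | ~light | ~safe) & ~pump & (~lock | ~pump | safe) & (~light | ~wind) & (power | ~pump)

idle: True, cold: True, cache: True, light: True, power: False, lock: False, safe: False, wind: False, pump: False

Unit clause (~power) forces power = False.
Unit clause (~pump) forces pump = False.
In (cold | pump) only cold is left, so cold = True.
Set idle = True.
  then (~idle | light | pump) forces light = True.
  then (~light | ~lock) forces lock = False.
  then (~cold | ~light | ~safe) forces safe = False.
  then (~light | ~wind) forces wind = False.
Set cache = True.
All clauses satisfied.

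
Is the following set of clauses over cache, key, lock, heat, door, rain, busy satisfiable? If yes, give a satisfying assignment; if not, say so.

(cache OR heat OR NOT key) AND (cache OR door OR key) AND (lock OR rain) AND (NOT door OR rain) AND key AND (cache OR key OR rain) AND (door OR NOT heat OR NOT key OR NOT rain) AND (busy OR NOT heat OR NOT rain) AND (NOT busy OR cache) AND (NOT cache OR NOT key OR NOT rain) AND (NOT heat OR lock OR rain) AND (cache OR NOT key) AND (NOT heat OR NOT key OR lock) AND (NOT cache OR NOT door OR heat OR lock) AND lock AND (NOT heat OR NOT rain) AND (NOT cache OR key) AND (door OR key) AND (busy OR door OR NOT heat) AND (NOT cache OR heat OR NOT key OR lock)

cache: True; key: True; lock: True; heat: False; door: False; rain: False; busy: False

Unit clause (key) forces key = True.
In (cache OR NOT key) only cache is left, so cache = True.
Unit clause (lock) forces lock = True.
In (NOT cache OR NOT key OR NOT rain) only NOT rain is left, so rain = False.
In (NOT door OR rain) only NOT door is left, so door = False.
Set heat = False.
Set busy = False.
All clauses satisfied.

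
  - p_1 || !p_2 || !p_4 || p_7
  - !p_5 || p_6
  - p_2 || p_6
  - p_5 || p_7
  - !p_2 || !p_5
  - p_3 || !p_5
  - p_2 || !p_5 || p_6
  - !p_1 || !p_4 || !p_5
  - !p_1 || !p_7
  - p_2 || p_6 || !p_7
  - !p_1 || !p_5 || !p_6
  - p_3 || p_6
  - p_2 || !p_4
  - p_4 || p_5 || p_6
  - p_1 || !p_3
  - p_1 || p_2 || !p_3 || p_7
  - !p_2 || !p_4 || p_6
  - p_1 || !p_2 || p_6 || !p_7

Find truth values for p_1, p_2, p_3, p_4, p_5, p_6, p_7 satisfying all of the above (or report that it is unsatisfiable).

p_1=F, p_2=T, p_3=F, p_4=T, p_5=F, p_6=T, p_7=T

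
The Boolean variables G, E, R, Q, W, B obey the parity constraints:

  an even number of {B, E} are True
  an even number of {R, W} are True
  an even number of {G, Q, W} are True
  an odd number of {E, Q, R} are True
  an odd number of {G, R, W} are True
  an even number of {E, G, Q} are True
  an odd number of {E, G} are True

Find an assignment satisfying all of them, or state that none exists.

G: True; E: False; R: False; Q: True; W: False; B: False

{B, E}: 0 true → even ✓
{R, W}: 0 true → even ✓
{G, Q, W}: 2 true → even ✓
{E, Q, R}: 1 true → odd ✓
{G, R, W}: 1 true → odd ✓
{E, G, Q}: 2 true → even ✓
{E, G}: 1 true → odd ✓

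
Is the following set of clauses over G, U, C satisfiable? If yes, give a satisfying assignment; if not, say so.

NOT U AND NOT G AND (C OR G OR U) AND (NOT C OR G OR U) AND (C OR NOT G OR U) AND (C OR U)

Case G = True:
  Clause (NOT G) is falsified — contradiction.
Case G = False:
  (NOT U) forces U = False.
  (C OR G OR U) forces C = True.
  Clause (NOT C OR G OR U) is falsified — contradiction.
Both cases fail, so the formula is unsatisfiable.

Unsatisfiable — no assignment works.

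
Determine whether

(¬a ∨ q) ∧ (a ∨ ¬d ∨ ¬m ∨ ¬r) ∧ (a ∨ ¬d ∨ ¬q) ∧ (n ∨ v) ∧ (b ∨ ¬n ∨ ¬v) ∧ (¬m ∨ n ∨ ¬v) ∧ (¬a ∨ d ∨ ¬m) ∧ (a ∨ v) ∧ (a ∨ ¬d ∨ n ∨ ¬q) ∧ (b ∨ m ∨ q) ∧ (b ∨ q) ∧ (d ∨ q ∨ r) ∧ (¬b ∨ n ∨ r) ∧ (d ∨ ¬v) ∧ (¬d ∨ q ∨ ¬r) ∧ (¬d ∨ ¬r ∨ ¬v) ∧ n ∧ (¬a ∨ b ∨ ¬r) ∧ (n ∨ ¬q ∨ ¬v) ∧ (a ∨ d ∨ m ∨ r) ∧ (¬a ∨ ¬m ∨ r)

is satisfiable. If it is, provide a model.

Unit clause (n) forces n = True.
Set d = False.
  then (d ∨ ¬v) forces v = False.
  then (a ∨ v) forces a = True.
  then (¬a ∨ q) forces q = True.
  then (¬a ∨ d ∨ ¬m) forces m = False.
Set r = False.
Set b = True.
All clauses satisfied.

d=F, n=T, a=T, q=T, v=F, r=F, m=F, b=T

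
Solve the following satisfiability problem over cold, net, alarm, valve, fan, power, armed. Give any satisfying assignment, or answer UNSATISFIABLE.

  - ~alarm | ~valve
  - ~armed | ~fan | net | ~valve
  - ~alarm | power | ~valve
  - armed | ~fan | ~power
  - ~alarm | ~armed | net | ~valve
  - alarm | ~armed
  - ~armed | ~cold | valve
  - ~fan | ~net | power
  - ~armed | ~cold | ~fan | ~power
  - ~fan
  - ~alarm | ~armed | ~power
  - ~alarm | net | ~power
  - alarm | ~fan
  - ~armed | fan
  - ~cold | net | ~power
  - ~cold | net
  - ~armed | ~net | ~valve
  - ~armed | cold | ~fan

Unit clause (~fan) forces fan = False.
In (~armed | fan) only ~armed is left, so armed = False.
Set cold = False.
Set net = True.
Set alarm = False.
Set valve = True.
Set power = False.
All clauses satisfied.

cold: False, net: True, alarm: False, valve: True, fan: False, power: False, armed: False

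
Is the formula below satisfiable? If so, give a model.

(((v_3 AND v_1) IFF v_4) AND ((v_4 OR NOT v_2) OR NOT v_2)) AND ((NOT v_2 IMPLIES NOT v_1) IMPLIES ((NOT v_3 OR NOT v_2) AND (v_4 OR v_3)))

v_1 = True; v_2 = False; v_3 = True; v_4 = True

  ((v_3 AND v_1) IFF v_4) AND ((v_4 OR NOT v_2) OR NOT v_2) = True
    (v_3 AND v_1) IFF v_4 = True
      v_3 AND v_1 = True
    (v_4 OR NOT v_2) OR NOT v_2 = True
      v_4 OR NOT v_2 = True
        NOT v_2 = True
      NOT v_2 = True
  (NOT v_2 IMPLIES NOT v_1) IMPLIES ((NOT v_3 OR NOT v_2) AND (v_4 OR v_3)) = True
    NOT v_2 IMPLIES NOT v_1 = False
      NOT v_2 = True
      NOT v_1 = False
    (NOT v_3 OR NOT v_2) AND (v_4 OR v_3) = True
      NOT v_3 OR NOT v_2 = True
        NOT v_3 = False
        NOT v_2 = True
      v_4 OR v_3 = True
Both conjuncts True, so the formula holds.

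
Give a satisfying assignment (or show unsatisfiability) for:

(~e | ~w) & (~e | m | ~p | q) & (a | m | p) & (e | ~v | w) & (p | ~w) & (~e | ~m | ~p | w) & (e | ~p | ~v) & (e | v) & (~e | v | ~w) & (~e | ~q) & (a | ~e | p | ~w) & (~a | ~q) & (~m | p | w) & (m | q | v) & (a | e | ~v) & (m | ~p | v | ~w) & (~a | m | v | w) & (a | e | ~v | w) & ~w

p=F, e=T, w=F, m=F, v=T, a=T, q=F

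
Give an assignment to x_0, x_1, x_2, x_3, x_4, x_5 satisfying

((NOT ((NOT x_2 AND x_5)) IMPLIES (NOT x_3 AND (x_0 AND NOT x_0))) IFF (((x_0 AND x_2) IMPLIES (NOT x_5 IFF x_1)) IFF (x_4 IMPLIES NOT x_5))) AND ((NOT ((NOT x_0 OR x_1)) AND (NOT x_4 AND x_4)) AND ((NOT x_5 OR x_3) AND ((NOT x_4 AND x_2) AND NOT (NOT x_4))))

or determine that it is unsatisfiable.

Case x_4 = True: the conjunct NOT x_4 is False.
Case x_4 = False: the conjunct x_4 is False.
Both cases fail — unsatisfiable.

The formula is unsatisfiable.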